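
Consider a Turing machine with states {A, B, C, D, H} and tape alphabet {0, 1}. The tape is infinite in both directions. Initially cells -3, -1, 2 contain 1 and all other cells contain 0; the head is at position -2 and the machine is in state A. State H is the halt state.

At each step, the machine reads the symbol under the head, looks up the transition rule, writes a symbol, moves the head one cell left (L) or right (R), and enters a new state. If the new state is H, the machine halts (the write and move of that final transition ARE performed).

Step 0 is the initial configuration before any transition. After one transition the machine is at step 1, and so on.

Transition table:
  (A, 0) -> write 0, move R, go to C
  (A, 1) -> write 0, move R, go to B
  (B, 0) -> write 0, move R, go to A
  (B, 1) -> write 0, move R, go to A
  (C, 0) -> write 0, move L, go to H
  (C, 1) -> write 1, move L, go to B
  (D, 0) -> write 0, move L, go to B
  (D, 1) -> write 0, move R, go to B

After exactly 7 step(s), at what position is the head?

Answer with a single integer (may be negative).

Step 1: in state A at pos -2, read 0 -> (A,0)->write 0,move R,goto C. Now: state=C, head=-1, tape[-4..3]=01010010 (head:    ^)
Step 2: in state C at pos -1, read 1 -> (C,1)->write 1,move L,goto B. Now: state=B, head=-2, tape[-4..3]=01010010 (head:   ^)
Step 3: in state B at pos -2, read 0 -> (B,0)->write 0,move R,goto A. Now: state=A, head=-1, tape[-4..3]=01010010 (head:    ^)
Step 4: in state A at pos -1, read 1 -> (A,1)->write 0,move R,goto B. Now: state=B, head=0, tape[-4..3]=01000010 (head:     ^)
Step 5: in state B at pos 0, read 0 -> (B,0)->write 0,move R,goto A. Now: state=A, head=1, tape[-4..3]=01000010 (head:      ^)
Step 6: in state A at pos 1, read 0 -> (A,0)->write 0,move R,goto C. Now: state=C, head=2, tape[-4..3]=01000010 (head:       ^)
Step 7: in state C at pos 2, read 1 -> (C,1)->write 1,move L,goto B. Now: state=B, head=1, tape[-4..3]=01000010 (head:      ^)

Answer: 1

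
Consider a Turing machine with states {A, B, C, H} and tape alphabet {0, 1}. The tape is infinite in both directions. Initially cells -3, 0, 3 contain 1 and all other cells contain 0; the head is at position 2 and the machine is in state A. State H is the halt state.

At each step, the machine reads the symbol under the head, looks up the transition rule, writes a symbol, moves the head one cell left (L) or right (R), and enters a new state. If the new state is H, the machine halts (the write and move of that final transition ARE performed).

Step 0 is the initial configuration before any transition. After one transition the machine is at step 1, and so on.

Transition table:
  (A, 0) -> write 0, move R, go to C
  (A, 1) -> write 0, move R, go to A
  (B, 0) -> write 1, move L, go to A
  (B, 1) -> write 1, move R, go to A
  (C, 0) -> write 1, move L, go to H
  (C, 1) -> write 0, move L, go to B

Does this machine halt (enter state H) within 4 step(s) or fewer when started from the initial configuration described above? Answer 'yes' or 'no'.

Step 1: in state A at pos 2, read 0 -> (A,0)->write 0,move R,goto C. Now: state=C, head=3, tape[-4..4]=010010010 (head:        ^)
Step 2: in state C at pos 3, read 1 -> (C,1)->write 0,move L,goto B. Now: state=B, head=2, tape[-4..4]=010010000 (head:       ^)
Step 3: in state B at pos 2, read 0 -> (B,0)->write 1,move L,goto A. Now: state=A, head=1, tape[-4..4]=010010100 (head:      ^)
Step 4: in state A at pos 1, read 0 -> (A,0)->write 0,move R,goto C. Now: state=C, head=2, tape[-4..4]=010010100 (head:       ^)
After 4 step(s): state = C (not H) -> not halted within 4 -> no

Answer: no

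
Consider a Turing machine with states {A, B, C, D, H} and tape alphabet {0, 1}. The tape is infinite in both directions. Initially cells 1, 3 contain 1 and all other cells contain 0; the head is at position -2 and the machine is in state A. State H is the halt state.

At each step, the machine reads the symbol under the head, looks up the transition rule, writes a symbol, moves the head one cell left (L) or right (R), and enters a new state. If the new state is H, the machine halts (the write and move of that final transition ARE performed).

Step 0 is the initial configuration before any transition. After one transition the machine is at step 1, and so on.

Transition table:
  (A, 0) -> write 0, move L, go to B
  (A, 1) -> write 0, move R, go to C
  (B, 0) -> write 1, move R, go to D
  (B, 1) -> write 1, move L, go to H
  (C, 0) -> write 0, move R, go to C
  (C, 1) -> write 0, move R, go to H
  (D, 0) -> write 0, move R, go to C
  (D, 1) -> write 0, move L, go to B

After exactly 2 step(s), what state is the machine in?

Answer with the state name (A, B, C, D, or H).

Step 1: in state A at pos -2, read 0 -> (A,0)->write 0,move L,goto B. Now: state=B, head=-3, tape[-4..4]=000001010 (head:  ^)
Step 2: in state B at pos -3, read 0 -> (B,0)->write 1,move R,goto D. Now: state=D, head=-2, tape[-4..4]=010001010 (head:   ^)

Answer: D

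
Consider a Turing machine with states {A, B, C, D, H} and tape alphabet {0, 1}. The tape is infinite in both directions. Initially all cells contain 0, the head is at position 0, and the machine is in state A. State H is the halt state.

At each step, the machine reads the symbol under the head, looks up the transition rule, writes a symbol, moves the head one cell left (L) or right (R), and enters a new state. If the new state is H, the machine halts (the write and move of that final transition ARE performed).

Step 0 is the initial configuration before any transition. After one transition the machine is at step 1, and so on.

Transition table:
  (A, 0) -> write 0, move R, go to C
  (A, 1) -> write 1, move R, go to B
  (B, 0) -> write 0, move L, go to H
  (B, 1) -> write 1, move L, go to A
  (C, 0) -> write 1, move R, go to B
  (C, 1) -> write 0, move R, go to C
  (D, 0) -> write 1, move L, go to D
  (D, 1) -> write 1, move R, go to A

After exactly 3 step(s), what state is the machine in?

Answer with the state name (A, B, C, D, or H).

Answer: H

Derivation:
Step 1: in state A at pos 0, read 0 -> (A,0)->write 0,move R,goto C. Now: state=C, head=1, tape[-1..2]=0000 (head:   ^)
Step 2: in state C at pos 1, read 0 -> (C,0)->write 1,move R,goto B. Now: state=B, head=2, tape[-1..3]=00100 (head:    ^)
Step 3: in state B at pos 2, read 0 -> (B,0)->write 0,move L,goto H. Now: state=H, head=1, tape[-1..3]=00100 (head:   ^)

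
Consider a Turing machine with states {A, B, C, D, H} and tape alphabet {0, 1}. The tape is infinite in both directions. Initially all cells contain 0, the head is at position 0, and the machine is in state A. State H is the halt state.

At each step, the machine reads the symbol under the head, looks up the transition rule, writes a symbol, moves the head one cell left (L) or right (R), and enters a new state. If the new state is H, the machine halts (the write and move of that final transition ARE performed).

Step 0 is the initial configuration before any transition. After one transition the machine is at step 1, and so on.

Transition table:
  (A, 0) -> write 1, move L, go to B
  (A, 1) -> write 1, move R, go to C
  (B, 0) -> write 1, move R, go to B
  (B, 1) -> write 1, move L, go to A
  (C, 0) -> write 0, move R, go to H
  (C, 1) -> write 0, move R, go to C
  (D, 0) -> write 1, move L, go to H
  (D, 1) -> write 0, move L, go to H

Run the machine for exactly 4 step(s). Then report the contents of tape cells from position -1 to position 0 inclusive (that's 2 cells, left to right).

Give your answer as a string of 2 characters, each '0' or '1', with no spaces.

Step 1: in state A at pos 0, read 0 -> (A,0)->write 1,move L,goto B. Now: state=B, head=-1, tape[-2..1]=0010 (head:  ^)
Step 2: in state B at pos -1, read 0 -> (B,0)->write 1,move R,goto B. Now: state=B, head=0, tape[-2..1]=0110 (head:   ^)
Step 3: in state B at pos 0, read 1 -> (B,1)->write 1,move L,goto A. Now: state=A, head=-1, tape[-2..1]=0110 (head:  ^)
Step 4: in state A at pos -1, read 1 -> (A,1)->write 1,move R,goto C. Now: state=C, head=0, tape[-2..1]=0110 (head:   ^)

Answer: 11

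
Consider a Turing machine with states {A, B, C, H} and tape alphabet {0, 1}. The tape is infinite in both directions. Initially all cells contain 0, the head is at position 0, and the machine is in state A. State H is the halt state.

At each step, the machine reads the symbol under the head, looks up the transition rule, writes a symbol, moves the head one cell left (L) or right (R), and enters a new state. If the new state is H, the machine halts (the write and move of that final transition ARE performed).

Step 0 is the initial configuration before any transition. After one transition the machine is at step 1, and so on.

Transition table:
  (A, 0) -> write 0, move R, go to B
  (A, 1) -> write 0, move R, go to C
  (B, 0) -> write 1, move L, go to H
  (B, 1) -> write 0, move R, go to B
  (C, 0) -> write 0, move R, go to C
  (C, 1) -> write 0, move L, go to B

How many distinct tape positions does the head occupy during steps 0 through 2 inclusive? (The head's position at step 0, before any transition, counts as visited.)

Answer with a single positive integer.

Answer: 2

Derivation:
Step 1: in state A at pos 0, read 0 -> (A,0)->write 0,move R,goto B. Now: state=B, head=1, tape[-1..2]=0000 (head:   ^)
Step 2: in state B at pos 1, read 0 -> (B,0)->write 1,move L,goto H. Now: state=H, head=0, tape[-1..2]=0010 (head:  ^)
Head positions at steps 0..2: starting at 0, distinct positions visited = {0, 1} -> 2 position(s)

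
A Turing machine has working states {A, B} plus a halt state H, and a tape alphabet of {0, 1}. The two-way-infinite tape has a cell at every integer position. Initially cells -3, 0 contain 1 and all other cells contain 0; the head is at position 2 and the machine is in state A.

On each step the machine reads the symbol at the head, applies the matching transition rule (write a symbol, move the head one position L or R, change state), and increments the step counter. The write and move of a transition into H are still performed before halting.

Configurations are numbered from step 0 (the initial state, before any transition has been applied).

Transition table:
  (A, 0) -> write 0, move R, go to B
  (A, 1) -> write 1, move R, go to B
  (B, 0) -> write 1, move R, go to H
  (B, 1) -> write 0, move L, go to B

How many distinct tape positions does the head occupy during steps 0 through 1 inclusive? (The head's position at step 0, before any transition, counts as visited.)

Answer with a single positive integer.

Step 1: in state A at pos 2, read 0 -> (A,0)->write 0,move R,goto B. Now: state=B, head=3, tape[-4..4]=010010000 (head:        ^)
Head positions at steps 0..1: starting at 2, distinct positions visited = {2, 3} -> 2 position(s)

Answer: 2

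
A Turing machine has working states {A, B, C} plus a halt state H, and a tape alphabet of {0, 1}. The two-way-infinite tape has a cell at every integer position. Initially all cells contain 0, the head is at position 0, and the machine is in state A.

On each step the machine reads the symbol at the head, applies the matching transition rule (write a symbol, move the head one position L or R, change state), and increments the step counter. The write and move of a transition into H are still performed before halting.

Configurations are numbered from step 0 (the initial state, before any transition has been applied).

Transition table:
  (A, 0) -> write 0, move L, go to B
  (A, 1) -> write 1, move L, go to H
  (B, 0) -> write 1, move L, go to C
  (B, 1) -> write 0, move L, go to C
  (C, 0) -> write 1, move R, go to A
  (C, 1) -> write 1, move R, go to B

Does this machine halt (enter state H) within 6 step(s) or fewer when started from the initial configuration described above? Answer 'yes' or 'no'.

Answer: yes

Derivation:
Step 1: in state A at pos 0, read 0 -> (A,0)->write 0,move L,goto B. Now: state=B, head=-1, tape[-2..1]=0000 (head:  ^)
Step 2: in state B at pos -1, read 0 -> (B,0)->write 1,move L,goto C. Now: state=C, head=-2, tape[-3..1]=00100 (head:  ^)
Step 3: in state C at pos -2, read 0 -> (C,0)->write 1,move R,goto A. Now: state=A, head=-1, tape[-3..1]=01100 (head:   ^)
Step 4: in state A at pos -1, read 1 -> (A,1)->write 1,move L,goto H. Now: state=H, head=-2, tape[-3..1]=01100 (head:  ^)
State H reached at step 4; 4 <= 6 -> yes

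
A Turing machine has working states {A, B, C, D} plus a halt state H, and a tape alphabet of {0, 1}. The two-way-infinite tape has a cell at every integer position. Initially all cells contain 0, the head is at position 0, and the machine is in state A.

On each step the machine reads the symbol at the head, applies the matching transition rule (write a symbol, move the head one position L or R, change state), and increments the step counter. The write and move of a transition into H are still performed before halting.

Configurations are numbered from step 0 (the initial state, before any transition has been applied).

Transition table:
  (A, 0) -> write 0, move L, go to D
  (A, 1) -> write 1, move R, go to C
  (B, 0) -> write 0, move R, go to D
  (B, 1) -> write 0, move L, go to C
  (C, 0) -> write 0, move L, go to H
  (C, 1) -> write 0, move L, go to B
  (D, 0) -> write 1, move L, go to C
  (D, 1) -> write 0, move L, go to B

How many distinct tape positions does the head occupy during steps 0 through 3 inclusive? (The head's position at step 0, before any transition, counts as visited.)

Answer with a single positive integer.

Step 1: in state A at pos 0, read 0 -> (A,0)->write 0,move L,goto D. Now: state=D, head=-1, tape[-2..1]=0000 (head:  ^)
Step 2: in state D at pos -1, read 0 -> (D,0)->write 1,move L,goto C. Now: state=C, head=-2, tape[-3..1]=00100 (head:  ^)
Step 3: in state C at pos -2, read 0 -> (C,0)->write 0,move L,goto H. Now: state=H, head=-3, tape[-4..1]=000100 (head:  ^)
Head positions at steps 0..3: starting at 0, distinct positions visited = {-3, -2, -1, 0} -> 4 position(s)

Answer: 4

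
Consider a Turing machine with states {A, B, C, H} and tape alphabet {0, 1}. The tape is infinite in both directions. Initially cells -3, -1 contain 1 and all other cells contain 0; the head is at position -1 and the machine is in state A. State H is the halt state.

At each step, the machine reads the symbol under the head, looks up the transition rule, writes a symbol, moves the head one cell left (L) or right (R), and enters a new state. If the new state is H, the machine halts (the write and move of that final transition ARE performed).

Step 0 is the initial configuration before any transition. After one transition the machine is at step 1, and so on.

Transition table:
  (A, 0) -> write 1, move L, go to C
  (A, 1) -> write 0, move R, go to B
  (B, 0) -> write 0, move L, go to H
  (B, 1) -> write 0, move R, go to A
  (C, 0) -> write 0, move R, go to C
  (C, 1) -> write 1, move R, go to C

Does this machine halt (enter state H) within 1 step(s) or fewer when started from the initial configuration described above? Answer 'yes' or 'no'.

Answer: no

Derivation:
Step 1: in state A at pos -1, read 1 -> (A,1)->write 0,move R,goto B. Now: state=B, head=0, tape[-4..1]=010000 (head:     ^)
After 1 step(s): state = B (not H) -> not halted within 1 -> no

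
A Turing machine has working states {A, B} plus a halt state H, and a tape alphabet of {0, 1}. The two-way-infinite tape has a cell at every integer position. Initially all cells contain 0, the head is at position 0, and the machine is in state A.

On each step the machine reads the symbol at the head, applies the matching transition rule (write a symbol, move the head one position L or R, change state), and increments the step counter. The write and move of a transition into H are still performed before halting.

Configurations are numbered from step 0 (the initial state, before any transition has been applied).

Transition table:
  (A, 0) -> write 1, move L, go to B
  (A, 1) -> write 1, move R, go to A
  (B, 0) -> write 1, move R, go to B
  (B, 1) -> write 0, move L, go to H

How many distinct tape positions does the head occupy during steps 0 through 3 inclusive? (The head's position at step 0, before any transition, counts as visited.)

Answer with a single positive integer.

Step 1: in state A at pos 0, read 0 -> (A,0)->write 1,move L,goto B. Now: state=B, head=-1, tape[-2..1]=0010 (head:  ^)
Step 2: in state B at pos -1, read 0 -> (B,0)->write 1,move R,goto B. Now: state=B, head=0, tape[-2..1]=0110 (head:   ^)
Step 3: in state B at pos 0, read 1 -> (B,1)->write 0,move L,goto H. Now: state=H, head=-1, tape[-2..1]=0100 (head:  ^)
Head positions at steps 0..3: starting at 0, distinct positions visited = {-1, 0} -> 2 position(s)

Answer: 2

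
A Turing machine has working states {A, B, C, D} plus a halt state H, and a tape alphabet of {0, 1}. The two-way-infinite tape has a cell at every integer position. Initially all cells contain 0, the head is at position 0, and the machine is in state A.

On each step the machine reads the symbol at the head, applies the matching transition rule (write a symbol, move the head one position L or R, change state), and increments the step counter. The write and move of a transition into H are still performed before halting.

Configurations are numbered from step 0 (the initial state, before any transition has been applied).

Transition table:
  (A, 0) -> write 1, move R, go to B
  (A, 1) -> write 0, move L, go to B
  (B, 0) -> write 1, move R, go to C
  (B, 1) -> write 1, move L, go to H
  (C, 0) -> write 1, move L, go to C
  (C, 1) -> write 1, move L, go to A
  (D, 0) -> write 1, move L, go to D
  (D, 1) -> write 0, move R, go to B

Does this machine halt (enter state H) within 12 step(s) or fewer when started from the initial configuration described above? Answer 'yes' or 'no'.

Answer: yes

Derivation:
Step 1: in state A at pos 0, read 0 -> (A,0)->write 1,move R,goto B. Now: state=B, head=1, tape[-1..2]=0100 (head:   ^)
Step 2: in state B at pos 1, read 0 -> (B,0)->write 1,move R,goto C. Now: state=C, head=2, tape[-1..3]=01100 (head:    ^)
Step 3: in state C at pos 2, read 0 -> (C,0)->write 1,move L,goto C. Now: state=C, head=1, tape[-1..3]=01110 (head:   ^)
Step 4: in state C at pos 1, read 1 -> (C,1)->write 1,move L,goto A. Now: state=A, head=0, tape[-1..3]=01110 (head:  ^)
Step 5: in state A at pos 0, read 1 -> (A,1)->write 0,move L,goto B. Now: state=B, head=-1, tape[-2..3]=000110 (head:  ^)
Step 6: in state B at pos -1, read 0 -> (B,0)->write 1,move R,goto C. Now: state=C, head=0, tape[-2..3]=010110 (head:   ^)
Step 7: in state C at pos 0, read 0 -> (C,0)->write 1,move L,goto C. Now: state=C, head=-1, tape[-2..3]=011110 (head:  ^)
Step 8: in state C at pos -1, read 1 -> (C,1)->write 1,move L,goto A. Now: state=A, head=-2, tape[-3..3]=0011110 (head:  ^)
Step 9: in state A at pos -2, read 0 -> (A,0)->write 1,move R,goto B. Now: state=B, head=-1, tape[-3..3]=0111110 (head:   ^)
Step 10: in state B at pos -1, read 1 -> (B,1)->write 1,move L,goto H. Now: state=H, head=-2, tape[-3..3]=0111110 (head:  ^)
State H reached at step 10; 10 <= 12 -> yes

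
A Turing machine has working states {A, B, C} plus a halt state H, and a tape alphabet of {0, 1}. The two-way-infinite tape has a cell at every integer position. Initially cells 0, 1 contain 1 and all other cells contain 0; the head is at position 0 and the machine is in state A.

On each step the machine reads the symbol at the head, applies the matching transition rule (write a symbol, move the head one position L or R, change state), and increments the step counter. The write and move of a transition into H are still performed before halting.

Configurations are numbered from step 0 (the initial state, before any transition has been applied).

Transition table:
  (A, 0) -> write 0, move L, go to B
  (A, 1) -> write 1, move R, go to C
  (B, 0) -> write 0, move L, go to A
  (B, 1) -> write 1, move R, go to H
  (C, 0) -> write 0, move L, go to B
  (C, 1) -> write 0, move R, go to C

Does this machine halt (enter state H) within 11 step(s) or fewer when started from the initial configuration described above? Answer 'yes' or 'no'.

Step 1: in state A at pos 0, read 1 -> (A,1)->write 1,move R,goto C. Now: state=C, head=1, tape[-1..2]=0110 (head:   ^)
Step 2: in state C at pos 1, read 1 -> (C,1)->write 0,move R,goto C. Now: state=C, head=2, tape[-1..3]=01000 (head:    ^)
Step 3: in state C at pos 2, read 0 -> (C,0)->write 0,move L,goto B. Now: state=B, head=1, tape[-1..3]=01000 (head:   ^)
Step 4: in state B at pos 1, read 0 -> (B,0)->write 0,move L,goto A. Now: state=A, head=0, tape[-1..3]=01000 (head:  ^)
Step 5: in state A at pos 0, read 1 -> (A,1)->write 1,move R,goto C. Now: state=C, head=1, tape[-1..3]=01000 (head:   ^)
Step 6: in state C at pos 1, read 0 -> (C,0)->write 0,move L,goto B. Now: state=B, head=0, tape[-1..3]=01000 (head:  ^)
Step 7: in state B at pos 0, read 1 -> (B,1)->write 1,move R,goto H. Now: state=H, head=1, tape[-1..3]=01000 (head:   ^)
State H reached at step 7; 7 <= 11 -> yes

Answer: yes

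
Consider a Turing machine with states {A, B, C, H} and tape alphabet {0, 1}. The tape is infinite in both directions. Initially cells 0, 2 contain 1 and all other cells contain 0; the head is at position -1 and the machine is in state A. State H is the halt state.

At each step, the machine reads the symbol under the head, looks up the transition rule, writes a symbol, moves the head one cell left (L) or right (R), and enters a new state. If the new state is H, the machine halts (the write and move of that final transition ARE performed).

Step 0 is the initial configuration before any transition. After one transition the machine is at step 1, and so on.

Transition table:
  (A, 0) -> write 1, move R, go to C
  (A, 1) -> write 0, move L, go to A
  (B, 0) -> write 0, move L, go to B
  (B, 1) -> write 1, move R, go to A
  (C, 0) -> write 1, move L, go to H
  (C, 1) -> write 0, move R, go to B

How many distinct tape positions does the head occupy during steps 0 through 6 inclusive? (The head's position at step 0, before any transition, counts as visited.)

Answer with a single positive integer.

Answer: 3

Derivation:
Step 1: in state A at pos -1, read 0 -> (A,0)->write 1,move R,goto C. Now: state=C, head=0, tape[-2..3]=011010 (head:   ^)
Step 2: in state C at pos 0, read 1 -> (C,1)->write 0,move R,goto B. Now: state=B, head=1, tape[-2..3]=010010 (head:    ^)
Step 3: in state B at pos 1, read 0 -> (B,0)->write 0,move L,goto B. Now: state=B, head=0, tape[-2..3]=010010 (head:   ^)
Step 4: in state B at pos 0, read 0 -> (B,0)->write 0,move L,goto B. Now: state=B, head=-1, tape[-2..3]=010010 (head:  ^)
Step 5: in state B at pos -1, read 1 -> (B,1)->write 1,move R,goto A. Now: state=A, head=0, tape[-2..3]=010010 (head:   ^)
Step 6: in state A at pos 0, read 0 -> (A,0)->write 1,move R,goto C. Now: state=C, head=1, tape[-2..3]=011010 (head:    ^)
Head positions at steps 0..6: starting at -1, distinct positions visited = {-1, 0, 1} -> 3 position(s)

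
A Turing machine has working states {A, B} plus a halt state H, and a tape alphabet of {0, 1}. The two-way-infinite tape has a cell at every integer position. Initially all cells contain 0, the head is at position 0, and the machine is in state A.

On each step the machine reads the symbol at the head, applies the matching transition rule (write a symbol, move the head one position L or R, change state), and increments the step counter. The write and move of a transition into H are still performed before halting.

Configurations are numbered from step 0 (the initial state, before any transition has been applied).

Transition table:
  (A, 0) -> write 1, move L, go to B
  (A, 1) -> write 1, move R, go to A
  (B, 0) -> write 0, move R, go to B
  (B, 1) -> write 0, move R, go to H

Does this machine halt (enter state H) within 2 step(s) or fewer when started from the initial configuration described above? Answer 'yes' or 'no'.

Answer: no

Derivation:
Step 1: in state A at pos 0, read 0 -> (A,0)->write 1,move L,goto B. Now: state=B, head=-1, tape[-2..1]=0010 (head:  ^)
Step 2: in state B at pos -1, read 0 -> (B,0)->write 0,move R,goto B. Now: state=B, head=0, tape[-2..1]=0010 (head:   ^)
After 2 step(s): state = B (not H) -> not halted within 2 -> no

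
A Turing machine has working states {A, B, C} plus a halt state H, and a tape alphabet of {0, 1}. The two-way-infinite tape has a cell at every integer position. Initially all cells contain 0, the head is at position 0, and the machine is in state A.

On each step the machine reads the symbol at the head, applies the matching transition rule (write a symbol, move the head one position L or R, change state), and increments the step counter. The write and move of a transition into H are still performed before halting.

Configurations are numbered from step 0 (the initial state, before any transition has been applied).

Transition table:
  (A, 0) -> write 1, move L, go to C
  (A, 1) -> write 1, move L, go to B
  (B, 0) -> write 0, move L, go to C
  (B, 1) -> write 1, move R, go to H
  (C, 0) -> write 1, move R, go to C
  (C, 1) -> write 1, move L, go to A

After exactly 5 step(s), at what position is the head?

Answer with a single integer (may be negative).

Answer: -3

Derivation:
Step 1: in state A at pos 0, read 0 -> (A,0)->write 1,move L,goto C. Now: state=C, head=-1, tape[-2..1]=0010 (head:  ^)
Step 2: in state C at pos -1, read 0 -> (C,0)->write 1,move R,goto C. Now: state=C, head=0, tape[-2..1]=0110 (head:   ^)
Step 3: in state C at pos 0, read 1 -> (C,1)->write 1,move L,goto A. Now: state=A, head=-1, tape[-2..1]=0110 (head:  ^)
Step 4: in state A at pos -1, read 1 -> (A,1)->write 1,move L,goto B. Now: state=B, head=-2, tape[-3..1]=00110 (head:  ^)
Step 5: in state B at pos -2, read 0 -> (B,0)->write 0,move L,goto C. Now: state=C, head=-3, tape[-4..1]=000110 (head:  ^)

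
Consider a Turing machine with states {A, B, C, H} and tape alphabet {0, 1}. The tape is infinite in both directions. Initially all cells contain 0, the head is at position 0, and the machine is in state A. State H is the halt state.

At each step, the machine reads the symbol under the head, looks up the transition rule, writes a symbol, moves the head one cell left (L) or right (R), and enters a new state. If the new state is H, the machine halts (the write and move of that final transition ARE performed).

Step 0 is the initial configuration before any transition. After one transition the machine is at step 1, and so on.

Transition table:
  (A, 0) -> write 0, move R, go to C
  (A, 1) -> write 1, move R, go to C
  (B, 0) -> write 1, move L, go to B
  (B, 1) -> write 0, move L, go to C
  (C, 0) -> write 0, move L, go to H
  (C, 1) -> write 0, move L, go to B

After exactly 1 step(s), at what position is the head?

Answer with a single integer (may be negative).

Step 1: in state A at pos 0, read 0 -> (A,0)->write 0,move R,goto C. Now: state=C, head=1, tape[-1..2]=0000 (head:   ^)

Answer: 1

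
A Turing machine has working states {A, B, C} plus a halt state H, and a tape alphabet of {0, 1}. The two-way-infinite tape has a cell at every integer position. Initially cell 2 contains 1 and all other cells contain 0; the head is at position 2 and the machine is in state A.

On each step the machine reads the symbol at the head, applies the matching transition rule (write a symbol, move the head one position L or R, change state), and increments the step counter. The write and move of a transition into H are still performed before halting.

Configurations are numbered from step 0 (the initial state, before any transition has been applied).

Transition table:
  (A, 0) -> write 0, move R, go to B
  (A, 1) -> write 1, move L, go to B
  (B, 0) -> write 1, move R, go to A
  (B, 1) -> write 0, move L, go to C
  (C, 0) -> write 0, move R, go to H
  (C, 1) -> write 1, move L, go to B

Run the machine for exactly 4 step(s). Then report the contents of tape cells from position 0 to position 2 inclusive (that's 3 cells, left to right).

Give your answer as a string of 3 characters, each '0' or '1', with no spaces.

Step 1: in state A at pos 2, read 1 -> (A,1)->write 1,move L,goto B. Now: state=B, head=1, tape[0..3]=0010 (head:  ^)
Step 2: in state B at pos 1, read 0 -> (B,0)->write 1,move R,goto A. Now: state=A, head=2, tape[0..3]=0110 (head:   ^)
Step 3: in state A at pos 2, read 1 -> (A,1)->write 1,move L,goto B. Now: state=B, head=1, tape[0..3]=0110 (head:  ^)
Step 4: in state B at pos 1, read 1 -> (B,1)->write 0,move L,goto C. Now: state=C, head=0, tape[-1..3]=00010 (head:  ^)

Answer: 001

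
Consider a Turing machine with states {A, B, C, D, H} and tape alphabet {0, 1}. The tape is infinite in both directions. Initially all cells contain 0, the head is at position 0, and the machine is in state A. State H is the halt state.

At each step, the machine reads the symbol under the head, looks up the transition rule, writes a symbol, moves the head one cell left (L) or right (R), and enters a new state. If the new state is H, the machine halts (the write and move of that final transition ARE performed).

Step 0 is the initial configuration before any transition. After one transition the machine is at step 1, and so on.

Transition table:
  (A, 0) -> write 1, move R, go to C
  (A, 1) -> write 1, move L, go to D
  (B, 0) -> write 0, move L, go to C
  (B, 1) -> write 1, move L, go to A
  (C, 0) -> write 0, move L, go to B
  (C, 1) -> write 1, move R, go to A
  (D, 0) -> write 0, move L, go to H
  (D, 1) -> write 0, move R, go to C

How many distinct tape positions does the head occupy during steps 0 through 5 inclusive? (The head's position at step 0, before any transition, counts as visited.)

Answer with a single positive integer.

Answer: 3

Derivation:
Step 1: in state A at pos 0, read 0 -> (A,0)->write 1,move R,goto C. Now: state=C, head=1, tape[-1..2]=0100 (head:   ^)
Step 2: in state C at pos 1, read 0 -> (C,0)->write 0,move L,goto B. Now: state=B, head=0, tape[-1..2]=0100 (head:  ^)
Step 3: in state B at pos 0, read 1 -> (B,1)->write 1,move L,goto A. Now: state=A, head=-1, tape[-2..2]=00100 (head:  ^)
Step 4: in state A at pos -1, read 0 -> (A,0)->write 1,move R,goto C. Now: state=C, head=0, tape[-2..2]=01100 (head:   ^)
Step 5: in state C at pos 0, read 1 -> (C,1)->write 1,move R,goto A. Now: state=A, head=1, tape[-2..2]=01100 (head:    ^)
Head positions at steps 0..5: starting at 0, distinct positions visited = {-1, 0, 1} -> 3 position(s)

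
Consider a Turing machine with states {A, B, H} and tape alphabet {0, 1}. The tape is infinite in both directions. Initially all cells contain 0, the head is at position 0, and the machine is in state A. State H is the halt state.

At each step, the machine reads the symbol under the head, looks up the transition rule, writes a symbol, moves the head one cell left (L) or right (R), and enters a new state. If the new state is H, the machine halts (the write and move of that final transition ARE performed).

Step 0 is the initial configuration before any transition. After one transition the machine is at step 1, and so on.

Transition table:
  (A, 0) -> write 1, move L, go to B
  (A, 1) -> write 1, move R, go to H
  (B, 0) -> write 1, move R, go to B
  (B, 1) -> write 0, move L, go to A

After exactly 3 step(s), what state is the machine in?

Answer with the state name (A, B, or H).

Answer: A

Derivation:
Step 1: in state A at pos 0, read 0 -> (A,0)->write 1,move L,goto B. Now: state=B, head=-1, tape[-2..1]=0010 (head:  ^)
Step 2: in state B at pos -1, read 0 -> (B,0)->write 1,move R,goto B. Now: state=B, head=0, tape[-2..1]=0110 (head:   ^)
Step 3: in state B at pos 0, read 1 -> (B,1)->write 0,move L,goto A. Now: state=A, head=-1, tape[-2..1]=0100 (head:  ^)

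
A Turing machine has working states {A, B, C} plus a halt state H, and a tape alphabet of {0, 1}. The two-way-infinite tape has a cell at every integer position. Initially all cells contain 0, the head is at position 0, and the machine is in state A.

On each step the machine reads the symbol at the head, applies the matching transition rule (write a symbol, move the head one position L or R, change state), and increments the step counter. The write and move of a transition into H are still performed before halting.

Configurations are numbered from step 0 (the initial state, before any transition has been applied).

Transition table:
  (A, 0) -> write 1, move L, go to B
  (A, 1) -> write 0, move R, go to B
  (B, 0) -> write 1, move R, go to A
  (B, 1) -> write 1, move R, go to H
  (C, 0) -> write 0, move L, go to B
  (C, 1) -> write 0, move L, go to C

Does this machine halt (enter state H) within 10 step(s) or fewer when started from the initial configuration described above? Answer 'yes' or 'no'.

Step 1: in state A at pos 0, read 0 -> (A,0)->write 1,move L,goto B. Now: state=B, head=-1, tape[-2..1]=0010 (head:  ^)
Step 2: in state B at pos -1, read 0 -> (B,0)->write 1,move R,goto A. Now: state=A, head=0, tape[-2..1]=0110 (head:   ^)
Step 3: in state A at pos 0, read 1 -> (A,1)->write 0,move R,goto B. Now: state=B, head=1, tape[-2..2]=01000 (head:    ^)
Step 4: in state B at pos 1, read 0 -> (B,0)->write 1,move R,goto A. Now: state=A, head=2, tape[-2..3]=010100 (head:     ^)
Step 5: in state A at pos 2, read 0 -> (A,0)->write 1,move L,goto B. Now: state=B, head=1, tape[-2..3]=010110 (head:    ^)
Step 6: in state B at pos 1, read 1 -> (B,1)->write 1,move R,goto H. Now: state=H, head=2, tape[-2..3]=010110 (head:     ^)
State H reached at step 6; 6 <= 10 -> yes

Answer: yes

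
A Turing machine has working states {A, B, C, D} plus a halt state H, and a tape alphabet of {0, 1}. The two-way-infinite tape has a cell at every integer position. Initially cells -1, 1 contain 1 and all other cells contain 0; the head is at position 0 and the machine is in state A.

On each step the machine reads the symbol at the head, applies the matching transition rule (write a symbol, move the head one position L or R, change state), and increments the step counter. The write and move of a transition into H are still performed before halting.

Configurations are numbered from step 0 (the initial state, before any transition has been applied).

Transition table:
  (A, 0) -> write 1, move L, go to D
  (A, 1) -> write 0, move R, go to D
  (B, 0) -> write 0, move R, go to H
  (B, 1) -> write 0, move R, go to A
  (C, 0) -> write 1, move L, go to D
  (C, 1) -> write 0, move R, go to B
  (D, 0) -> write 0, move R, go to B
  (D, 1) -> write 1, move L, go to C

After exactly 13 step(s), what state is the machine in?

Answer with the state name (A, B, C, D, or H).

Step 1: in state A at pos 0, read 0 -> (A,0)->write 1,move L,goto D. Now: state=D, head=-1, tape[-2..2]=01110 (head:  ^)
Step 2: in state D at pos -1, read 1 -> (D,1)->write 1,move L,goto C. Now: state=C, head=-2, tape[-3..2]=001110 (head:  ^)
Step 3: in state C at pos -2, read 0 -> (C,0)->write 1,move L,goto D. Now: state=D, head=-3, tape[-4..2]=0011110 (head:  ^)
Step 4: in state D at pos -3, read 0 -> (D,0)->write 0,move R,goto B. Now: state=B, head=-2, tape[-4..2]=0011110 (head:   ^)
Step 5: in state B at pos -2, read 1 -> (B,1)->write 0,move R,goto A. Now: state=A, head=-1, tape[-4..2]=0001110 (head:    ^)
Step 6: in state A at pos -1, read 1 -> (A,1)->write 0,move R,goto D. Now: state=D, head=0, tape[-4..2]=0000110 (head:     ^)
Step 7: in state D at pos 0, read 1 -> (D,1)->write 1,move L,goto C. Now: state=C, head=-1, tape[-4..2]=0000110 (head:    ^)
Step 8: in state C at pos -1, read 0 -> (C,0)->write 1,move L,goto D. Now: state=D, head=-2, tape[-4..2]=0001110 (head:   ^)
Step 9: in state D at pos -2, read 0 -> (D,0)->write 0,move R,goto B. Now: state=B, head=-1, tape[-4..2]=0001110 (head:    ^)
Step 10: in state B at pos -1, read 1 -> (B,1)->write 0,move R,goto A. Now: state=A, head=0, tape[-4..2]=0000110 (head:     ^)
Step 11: in state A at pos 0, read 1 -> (A,1)->write 0,move R,goto D. Now: state=D, head=1, tape[-4..2]=0000010 (head:      ^)
Step 12: in state D at pos 1, read 1 -> (D,1)->write 1,move L,goto C. Now: state=C, head=0, tape[-4..2]=0000010 (head:     ^)
Step 13: in state C at pos 0, read 0 -> (C,0)->write 1,move L,goto D. Now: state=D, head=-1, tape[-4..2]=0000110 (head:    ^)

Answer: D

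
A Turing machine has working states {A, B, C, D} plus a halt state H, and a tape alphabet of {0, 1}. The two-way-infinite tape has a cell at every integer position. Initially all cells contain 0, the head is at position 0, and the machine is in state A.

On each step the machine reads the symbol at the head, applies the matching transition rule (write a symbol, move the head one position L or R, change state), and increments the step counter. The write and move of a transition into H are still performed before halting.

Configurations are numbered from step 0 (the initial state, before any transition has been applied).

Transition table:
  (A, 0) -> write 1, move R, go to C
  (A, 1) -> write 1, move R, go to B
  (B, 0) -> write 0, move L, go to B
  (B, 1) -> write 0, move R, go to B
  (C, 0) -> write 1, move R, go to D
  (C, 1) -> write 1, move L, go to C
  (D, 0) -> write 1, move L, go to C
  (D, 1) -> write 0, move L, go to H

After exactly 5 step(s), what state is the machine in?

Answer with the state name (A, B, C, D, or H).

Step 1: in state A at pos 0, read 0 -> (A,0)->write 1,move R,goto C. Now: state=C, head=1, tape[-1..2]=0100 (head:   ^)
Step 2: in state C at pos 1, read 0 -> (C,0)->write 1,move R,goto D. Now: state=D, head=2, tape[-1..3]=01100 (head:    ^)
Step 3: in state D at pos 2, read 0 -> (D,0)->write 1,move L,goto C. Now: state=C, head=1, tape[-1..3]=01110 (head:   ^)
Step 4: in state C at pos 1, read 1 -> (C,1)->write 1,move L,goto C. Now: state=C, head=0, tape[-1..3]=01110 (head:  ^)
Step 5: in state C at pos 0, read 1 -> (C,1)->write 1,move L,goto C. Now: state=C, head=-1, tape[-2..3]=001110 (head:  ^)

Answer: C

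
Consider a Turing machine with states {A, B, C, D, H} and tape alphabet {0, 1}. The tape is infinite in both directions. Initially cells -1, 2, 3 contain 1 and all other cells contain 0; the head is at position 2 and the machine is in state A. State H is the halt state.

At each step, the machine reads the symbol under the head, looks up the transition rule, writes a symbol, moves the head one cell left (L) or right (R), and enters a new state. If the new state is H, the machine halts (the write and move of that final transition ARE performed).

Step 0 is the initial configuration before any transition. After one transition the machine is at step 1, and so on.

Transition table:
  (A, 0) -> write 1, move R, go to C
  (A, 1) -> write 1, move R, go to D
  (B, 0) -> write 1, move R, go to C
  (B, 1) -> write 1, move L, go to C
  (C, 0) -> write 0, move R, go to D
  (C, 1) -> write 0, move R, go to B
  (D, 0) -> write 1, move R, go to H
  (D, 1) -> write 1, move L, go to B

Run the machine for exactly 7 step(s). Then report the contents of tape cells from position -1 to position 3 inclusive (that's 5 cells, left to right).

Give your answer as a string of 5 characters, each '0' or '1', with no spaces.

Step 1: in state A at pos 2, read 1 -> (A,1)->write 1,move R,goto D. Now: state=D, head=3, tape[-2..4]=0100110 (head:      ^)
Step 2: in state D at pos 3, read 1 -> (D,1)->write 1,move L,goto B. Now: state=B, head=2, tape[-2..4]=0100110 (head:     ^)
Step 3: in state B at pos 2, read 1 -> (B,1)->write 1,move L,goto C. Now: state=C, head=1, tape[-2..4]=0100110 (head:    ^)
Step 4: in state C at pos 1, read 0 -> (C,0)->write 0,move R,goto D. Now: state=D, head=2, tape[-2..4]=0100110 (head:     ^)
Step 5: in state D at pos 2, read 1 -> (D,1)->write 1,move L,goto B. Now: state=B, head=1, tape[-2..4]=0100110 (head:    ^)
Step 6: in state B at pos 1, read 0 -> (B,0)->write 1,move R,goto C. Now: state=C, head=2, tape[-2..4]=0101110 (head:     ^)
Step 7: in state C at pos 2, read 1 -> (C,1)->write 0,move R,goto B. Now: state=B, head=3, tape[-2..4]=0101010 (head:      ^)

Answer: 10101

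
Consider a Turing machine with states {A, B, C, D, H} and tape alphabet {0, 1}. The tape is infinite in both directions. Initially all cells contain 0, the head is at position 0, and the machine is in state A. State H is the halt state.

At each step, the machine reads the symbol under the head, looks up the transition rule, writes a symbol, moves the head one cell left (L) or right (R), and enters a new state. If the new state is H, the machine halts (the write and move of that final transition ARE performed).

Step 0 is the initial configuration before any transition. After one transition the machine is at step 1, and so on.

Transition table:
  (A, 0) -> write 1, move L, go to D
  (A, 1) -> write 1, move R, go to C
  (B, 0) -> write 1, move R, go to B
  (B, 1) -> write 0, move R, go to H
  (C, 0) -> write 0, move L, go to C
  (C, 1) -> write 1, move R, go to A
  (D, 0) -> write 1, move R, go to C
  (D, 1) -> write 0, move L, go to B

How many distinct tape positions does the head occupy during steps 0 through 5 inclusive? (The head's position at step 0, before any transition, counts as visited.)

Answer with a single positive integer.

Step 1: in state A at pos 0, read 0 -> (A,0)->write 1,move L,goto D. Now: state=D, head=-1, tape[-2..1]=0010 (head:  ^)
Step 2: in state D at pos -1, read 0 -> (D,0)->write 1,move R,goto C. Now: state=C, head=0, tape[-2..1]=0110 (head:   ^)
Step 3: in state C at pos 0, read 1 -> (C,1)->write 1,move R,goto A. Now: state=A, head=1, tape[-2..2]=01100 (head:    ^)
Step 4: in state A at pos 1, read 0 -> (A,0)->write 1,move L,goto D. Now: state=D, head=0, tape[-2..2]=01110 (head:   ^)
Step 5: in state D at pos 0, read 1 -> (D,1)->write 0,move L,goto B. Now: state=B, head=-1, tape[-2..2]=01010 (head:  ^)
Head positions at steps 0..5: starting at 0, distinct positions visited = {-1, 0, 1} -> 3 position(s)

Answer: 3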